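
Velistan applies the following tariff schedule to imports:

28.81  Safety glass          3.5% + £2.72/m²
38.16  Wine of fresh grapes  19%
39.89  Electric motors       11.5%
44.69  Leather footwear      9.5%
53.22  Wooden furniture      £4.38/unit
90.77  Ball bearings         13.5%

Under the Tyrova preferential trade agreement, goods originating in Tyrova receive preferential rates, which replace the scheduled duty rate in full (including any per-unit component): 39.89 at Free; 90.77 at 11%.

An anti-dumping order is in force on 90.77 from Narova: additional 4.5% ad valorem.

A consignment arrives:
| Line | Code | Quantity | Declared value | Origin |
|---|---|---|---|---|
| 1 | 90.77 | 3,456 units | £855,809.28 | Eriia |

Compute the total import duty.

Line 1 (90.77, Eriia, 3,456 units, £855,809.28):
Base rate for 90.77 is 13.5%.
90.77 has an FTA preferential rate, but origin Eriia is not Tyrova; base rate stands.
The additional-duty order on 90.77 targets Narova, not Eriia; it does not apply.
Duty = £855,809.28 × 13.5% = £115,534.25.

£115,534.25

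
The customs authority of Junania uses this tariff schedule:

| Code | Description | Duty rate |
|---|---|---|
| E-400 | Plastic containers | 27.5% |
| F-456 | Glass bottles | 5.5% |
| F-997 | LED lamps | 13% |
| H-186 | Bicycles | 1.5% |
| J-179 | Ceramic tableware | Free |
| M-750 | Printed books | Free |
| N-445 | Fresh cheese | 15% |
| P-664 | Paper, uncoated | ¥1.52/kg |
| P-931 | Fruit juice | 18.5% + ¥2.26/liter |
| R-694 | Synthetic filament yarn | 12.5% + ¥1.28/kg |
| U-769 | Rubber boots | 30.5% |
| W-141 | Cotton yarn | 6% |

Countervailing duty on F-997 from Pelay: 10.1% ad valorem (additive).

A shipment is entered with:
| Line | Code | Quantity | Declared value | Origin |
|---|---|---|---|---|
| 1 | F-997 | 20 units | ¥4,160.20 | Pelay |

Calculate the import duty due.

¥961.01

Line 1 (F-997, Pelay, 20 units, ¥4,160.20):
Base rate for F-997 is 13%.
Additional duty on F-997 from Pelay: +10.1%. Applied ad valorem rate: 13% + 10.1% = 23.1%.
Duty = ¥4,160.20 × 23.1% = ¥961.01.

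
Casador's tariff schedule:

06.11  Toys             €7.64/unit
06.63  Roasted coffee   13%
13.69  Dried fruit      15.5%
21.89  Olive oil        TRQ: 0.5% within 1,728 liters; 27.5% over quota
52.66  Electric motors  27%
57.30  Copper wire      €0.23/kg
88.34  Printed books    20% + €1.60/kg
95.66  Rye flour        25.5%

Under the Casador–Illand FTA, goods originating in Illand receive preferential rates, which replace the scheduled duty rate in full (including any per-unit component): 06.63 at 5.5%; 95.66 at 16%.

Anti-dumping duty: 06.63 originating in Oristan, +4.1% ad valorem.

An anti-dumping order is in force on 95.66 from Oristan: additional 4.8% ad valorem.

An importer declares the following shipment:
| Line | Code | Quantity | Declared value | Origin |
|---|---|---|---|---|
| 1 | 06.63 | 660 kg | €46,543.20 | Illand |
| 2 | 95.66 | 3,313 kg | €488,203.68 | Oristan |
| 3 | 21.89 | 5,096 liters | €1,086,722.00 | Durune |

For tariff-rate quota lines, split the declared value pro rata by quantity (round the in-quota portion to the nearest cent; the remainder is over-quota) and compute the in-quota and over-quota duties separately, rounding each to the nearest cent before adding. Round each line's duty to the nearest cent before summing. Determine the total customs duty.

Line 1 (06.63, Illand, 660 kg, €46,543.20):
Base rate for 06.63 is 13%.
Origin Illand qualifies under the Casador–Illand agreement and 06.63 is covered: preferential rate 5.5% applies instead.
The additional-duty order on 06.63 targets Oristan, not Illand; it does not apply.
Duty = €46,543.20 × 5.5% = €2,559.88.
Line 2 (95.66, Oristan, 3,313 kg, €488,203.68):
Base rate for 95.66 is 25.5%.
95.66 has an FTA preferential rate, but origin Oristan is not Illand; base rate stands.
Additional duty on 95.66 from Oristan: +4.8%. Applied ad valorem rate: 25.5% + 4.8% = 30.3%.
Duty = €488,203.68 × 30.3% = €147,925.72.
Line 3 (21.89, Durune, 5,096 liters, €1,086,722.00):
Code 21.89 is under a tariff-rate quota (threshold 1,728 liters). In-quota: 1,728 liters at 0.5%; over-quota: 3,368 liters at 27.5%.
Pro-rata value split: in-quota = €1,086,722.00 × 1,728/5,096 = €368,496.00; over-quota = €1,086,722.00 − €368,496.00 = €718,226.00.
In-quota duty = €368,496.00 × 0.5% = €1,842.48. Over-quota duty = €718,226.00 × 27.5% = €197,512.15.
Line duty = €1,842.48 + €197,512.15 = €199,354.63.
Total = €2,559.88 + €147,925.72 + €199,354.63 = €349,840.23.

€349,840.23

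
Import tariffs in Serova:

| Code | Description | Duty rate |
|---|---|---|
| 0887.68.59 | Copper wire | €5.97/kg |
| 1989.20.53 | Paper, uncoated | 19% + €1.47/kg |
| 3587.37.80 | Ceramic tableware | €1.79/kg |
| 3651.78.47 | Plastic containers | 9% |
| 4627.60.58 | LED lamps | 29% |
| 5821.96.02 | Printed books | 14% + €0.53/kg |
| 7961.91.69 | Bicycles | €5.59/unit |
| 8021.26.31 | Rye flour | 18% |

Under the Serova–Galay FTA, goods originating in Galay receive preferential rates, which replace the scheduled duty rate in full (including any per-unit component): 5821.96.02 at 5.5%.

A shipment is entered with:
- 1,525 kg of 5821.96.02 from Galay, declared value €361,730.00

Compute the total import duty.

€19,895.15

Line 1 (5821.96.02, Galay, 1,525 kg, €361,730.00):
Base rate for 5821.96.02 is 14% + €0.53/kg.
Origin Galay qualifies under the Serova–Galay agreement and 5821.96.02 is covered: preferential rate 5.5% applies instead.
Duty = €361,730.00 × 5.5% = €19,895.15.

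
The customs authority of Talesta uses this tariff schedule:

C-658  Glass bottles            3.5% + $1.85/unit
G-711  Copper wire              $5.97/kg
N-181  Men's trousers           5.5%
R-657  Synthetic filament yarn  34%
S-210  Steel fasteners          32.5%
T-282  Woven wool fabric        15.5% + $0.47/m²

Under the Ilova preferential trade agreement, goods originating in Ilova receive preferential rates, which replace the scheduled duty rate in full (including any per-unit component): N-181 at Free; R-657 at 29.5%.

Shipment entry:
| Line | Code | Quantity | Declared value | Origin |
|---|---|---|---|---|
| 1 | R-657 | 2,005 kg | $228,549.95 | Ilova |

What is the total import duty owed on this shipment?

$67,422.24

Line 1 (R-657, Ilova, 2,005 kg, $228,549.95):
Base rate for R-657 is 34%.
Origin Ilova qualifies under the Talesta–Ilova agreement and R-657 is covered: preferential rate 29.5% applies instead.
Duty = $228,549.95 × 29.5% = $67,422.24.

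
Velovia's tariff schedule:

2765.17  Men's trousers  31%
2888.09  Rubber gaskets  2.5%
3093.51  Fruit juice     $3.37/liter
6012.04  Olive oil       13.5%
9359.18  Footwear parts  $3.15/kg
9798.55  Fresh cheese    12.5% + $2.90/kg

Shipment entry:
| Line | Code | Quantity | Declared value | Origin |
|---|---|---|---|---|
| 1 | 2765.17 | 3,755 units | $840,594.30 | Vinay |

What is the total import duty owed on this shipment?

Line 1 (2765.17, Vinay, 3,755 units, $840,594.30):
Base rate for 2765.17 is 31%.
Duty = $840,594.30 × 31% = $260,584.23.

$260,584.23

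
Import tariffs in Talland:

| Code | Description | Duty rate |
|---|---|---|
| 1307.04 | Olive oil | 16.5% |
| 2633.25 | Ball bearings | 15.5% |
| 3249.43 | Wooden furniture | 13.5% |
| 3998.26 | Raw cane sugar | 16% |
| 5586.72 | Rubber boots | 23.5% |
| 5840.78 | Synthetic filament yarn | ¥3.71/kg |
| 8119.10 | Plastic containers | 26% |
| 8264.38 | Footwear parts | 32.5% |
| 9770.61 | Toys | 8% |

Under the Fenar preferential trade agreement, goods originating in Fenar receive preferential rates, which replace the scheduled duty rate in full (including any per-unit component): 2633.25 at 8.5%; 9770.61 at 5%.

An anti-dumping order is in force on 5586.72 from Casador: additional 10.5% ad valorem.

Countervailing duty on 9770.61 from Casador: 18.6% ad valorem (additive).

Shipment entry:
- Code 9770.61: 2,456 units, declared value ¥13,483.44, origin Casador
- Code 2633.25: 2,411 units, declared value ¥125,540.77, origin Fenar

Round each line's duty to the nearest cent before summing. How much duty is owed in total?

¥14,257.57

Line 1 (9770.61, Casador, 2,456 units, ¥13,483.44):
Base rate for 9770.61 is 8%.
9770.61 has an FTA preferential rate, but origin Casador is not Fenar; base rate stands.
Additional duty on 9770.61 from Casador: +18.6%. Applied ad valorem rate: 8% + 18.6% = 26.6%.
Duty = ¥13,483.44 × 26.6% = ¥3,586.60.
Line 2 (2633.25, Fenar, 2,411 units, ¥125,540.77):
Base rate for 2633.25 is 15.5%.
Origin Fenar qualifies under the Talland–Fenar agreement and 2633.25 is covered: preferential rate 8.5% applies instead.
Duty = ¥125,540.77 × 8.5% = ¥10,670.97.
Total = ¥3,586.60 + ¥10,670.97 = ¥14,257.57.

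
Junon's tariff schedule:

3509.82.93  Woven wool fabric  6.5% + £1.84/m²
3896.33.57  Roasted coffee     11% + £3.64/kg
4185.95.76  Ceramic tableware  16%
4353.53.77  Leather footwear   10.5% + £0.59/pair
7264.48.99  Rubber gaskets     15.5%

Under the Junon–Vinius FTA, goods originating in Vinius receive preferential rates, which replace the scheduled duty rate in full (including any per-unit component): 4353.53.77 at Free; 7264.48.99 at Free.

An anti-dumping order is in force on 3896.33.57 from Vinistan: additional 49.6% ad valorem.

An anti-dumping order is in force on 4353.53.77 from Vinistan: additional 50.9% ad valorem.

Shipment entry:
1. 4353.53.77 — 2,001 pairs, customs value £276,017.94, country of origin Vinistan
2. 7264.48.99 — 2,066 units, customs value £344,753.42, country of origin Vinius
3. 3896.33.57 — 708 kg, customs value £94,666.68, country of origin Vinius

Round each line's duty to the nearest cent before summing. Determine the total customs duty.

£183,646.06

Line 1 (4353.53.77, Vinistan, 2,001 pairs, £276,017.94):
Base rate for 4353.53.77 is 10.5% + £0.59/pair.
4353.53.77 has an FTA preferential rate, but origin Vinistan is not Vinius; base rate stands.
Additional duty on 4353.53.77 from Vinistan: +50.9%. Applied ad valorem rate: 10.5% + 50.9% = 61.4%.
Duty = £276,017.94 × 61.4% + 2,001 × £0.59 = £170,655.61.
Line 2 (7264.48.99, Vinius, 2,066 units, £344,753.42):
Base rate for 7264.48.99 is 15.5%.
Origin Vinius qualifies under the Junon–Vinius agreement and 7264.48.99 is covered: preferential rate Free applies instead.
Duty = £344,753.42 × 0% = £0.00.
Line 3 (3896.33.57, Vinius, 708 kg, £94,666.68):
Base rate for 3896.33.57 is 11% + £3.64/kg.
Origin Vinius is the FTA partner but 3896.33.57 is not on the preference list; base rate stands.
The additional-duty order on 3896.33.57 targets Vinistan, not Vinius; it does not apply.
Duty = £94,666.68 × 11% + 708 × £3.64 = £12,990.45.
Total = £170,655.61 + £0.00 + £12,990.45 = £183,646.06.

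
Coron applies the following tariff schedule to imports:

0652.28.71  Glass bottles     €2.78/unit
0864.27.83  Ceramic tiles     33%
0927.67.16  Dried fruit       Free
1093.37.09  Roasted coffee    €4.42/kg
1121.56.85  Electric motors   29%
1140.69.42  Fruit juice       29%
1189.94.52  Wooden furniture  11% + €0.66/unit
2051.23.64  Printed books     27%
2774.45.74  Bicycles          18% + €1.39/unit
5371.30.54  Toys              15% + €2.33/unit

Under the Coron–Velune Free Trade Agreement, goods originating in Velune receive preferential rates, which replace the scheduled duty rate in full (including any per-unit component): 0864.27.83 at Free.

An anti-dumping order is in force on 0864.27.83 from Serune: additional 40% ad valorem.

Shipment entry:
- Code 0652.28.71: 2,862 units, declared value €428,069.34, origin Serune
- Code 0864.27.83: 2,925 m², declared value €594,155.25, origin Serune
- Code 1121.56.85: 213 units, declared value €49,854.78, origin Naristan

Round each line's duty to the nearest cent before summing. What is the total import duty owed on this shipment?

€456,147.58

Line 1 (0652.28.71, Serune, 2,862 units, €428,069.34):
Base rate for 0652.28.71 is €2.78/unit.
Duty = 2,862 × €2.78 = €7,956.36.
Line 2 (0864.27.83, Serune, 2,925 m², €594,155.25):
Base rate for 0864.27.83 is 33%.
0864.27.83 has an FTA preferential rate, but origin Serune is not Velune; base rate stands.
Additional duty on 0864.27.83 from Serune: +40%. Applied ad valorem rate: 33% + 40% = 73%.
Duty = €594,155.25 × 73% = €433,733.33.
Line 3 (1121.56.85, Naristan, 213 units, €49,854.78):
Base rate for 1121.56.85 is 29%.
Duty = €49,854.78 × 29% = €14,457.89.
Total = €7,956.36 + €433,733.33 + €14,457.89 = €456,147.58.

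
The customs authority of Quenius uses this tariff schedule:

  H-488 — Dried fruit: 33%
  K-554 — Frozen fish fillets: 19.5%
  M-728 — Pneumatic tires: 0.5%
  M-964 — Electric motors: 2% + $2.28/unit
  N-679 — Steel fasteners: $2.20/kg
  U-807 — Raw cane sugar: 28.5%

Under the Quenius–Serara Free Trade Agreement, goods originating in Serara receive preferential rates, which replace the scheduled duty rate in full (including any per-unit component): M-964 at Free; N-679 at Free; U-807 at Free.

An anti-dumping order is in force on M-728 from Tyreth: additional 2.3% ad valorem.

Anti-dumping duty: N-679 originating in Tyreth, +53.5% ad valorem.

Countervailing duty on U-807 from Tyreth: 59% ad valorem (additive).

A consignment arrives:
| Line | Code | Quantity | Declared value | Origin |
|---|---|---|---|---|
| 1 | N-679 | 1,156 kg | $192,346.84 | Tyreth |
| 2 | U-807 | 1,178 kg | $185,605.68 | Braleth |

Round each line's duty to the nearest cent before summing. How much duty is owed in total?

Line 1 (N-679, Tyreth, 1,156 kg, $192,346.84):
Base rate for N-679 is $2.20/kg.
N-679 has an FTA preferential rate, but origin Tyreth is not Serara; base rate stands.
Additional duty on N-679 from Tyreth: +53.5% ad valorem. Applied ad valorem rate = 53.5%.
Duty = $192,346.84 × 53.5% + 1,156 × $2.20 = $105,448.76.
Line 2 (U-807, Braleth, 1,178 kg, $185,605.68):
Base rate for U-807 is 28.5%.
U-807 has an FTA preferential rate, but origin Braleth is not Serara; base rate stands.
The additional-duty order on U-807 targets Tyreth, not Braleth; it does not apply.
Duty = $185,605.68 × 28.5% = $52,897.62.
Total = $105,448.76 + $52,897.62 = $158,346.38.

$158,346.38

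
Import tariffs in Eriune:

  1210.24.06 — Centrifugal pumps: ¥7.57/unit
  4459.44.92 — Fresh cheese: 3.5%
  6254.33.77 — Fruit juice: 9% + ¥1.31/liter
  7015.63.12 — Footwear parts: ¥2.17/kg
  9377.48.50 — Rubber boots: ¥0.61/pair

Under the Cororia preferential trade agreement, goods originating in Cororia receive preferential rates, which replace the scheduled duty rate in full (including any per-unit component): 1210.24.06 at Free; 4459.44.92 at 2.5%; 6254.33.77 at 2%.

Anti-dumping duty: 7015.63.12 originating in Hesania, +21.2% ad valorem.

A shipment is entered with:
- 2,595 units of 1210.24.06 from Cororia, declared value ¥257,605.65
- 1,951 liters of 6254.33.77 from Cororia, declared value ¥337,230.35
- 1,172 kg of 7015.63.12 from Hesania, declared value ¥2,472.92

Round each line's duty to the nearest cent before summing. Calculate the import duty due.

¥9,812.11

Line 1 (1210.24.06, Cororia, 2,595 units, ¥257,605.65):
Base rate for 1210.24.06 is ¥7.57/unit.
Origin Cororia qualifies under the Eriune–Cororia agreement and 1210.24.06 is covered: preferential rate Free applies instead.
Duty = ¥257,605.65 × 0% = ¥0.00.
Line 2 (6254.33.77, Cororia, 1,951 liters, ¥337,230.35):
Base rate for 6254.33.77 is 9% + ¥1.31/liter.
Origin Cororia qualifies under the Eriune–Cororia agreement and 6254.33.77 is covered: preferential rate 2% applies instead.
Duty = ¥337,230.35 × 2% = ¥6,744.61.
Line 3 (7015.63.12, Hesania, 1,172 kg, ¥2,472.92):
Base rate for 7015.63.12 is ¥2.17/kg.
Additional duty on 7015.63.12 from Hesania: +21.2% ad valorem. Applied ad valorem rate = 21.2%.
Duty = ¥2,472.92 × 21.2% + 1,172 × ¥2.17 = ¥3,067.50.
Total = ¥0.00 + ¥6,744.61 + ¥3,067.50 = ¥9,812.11.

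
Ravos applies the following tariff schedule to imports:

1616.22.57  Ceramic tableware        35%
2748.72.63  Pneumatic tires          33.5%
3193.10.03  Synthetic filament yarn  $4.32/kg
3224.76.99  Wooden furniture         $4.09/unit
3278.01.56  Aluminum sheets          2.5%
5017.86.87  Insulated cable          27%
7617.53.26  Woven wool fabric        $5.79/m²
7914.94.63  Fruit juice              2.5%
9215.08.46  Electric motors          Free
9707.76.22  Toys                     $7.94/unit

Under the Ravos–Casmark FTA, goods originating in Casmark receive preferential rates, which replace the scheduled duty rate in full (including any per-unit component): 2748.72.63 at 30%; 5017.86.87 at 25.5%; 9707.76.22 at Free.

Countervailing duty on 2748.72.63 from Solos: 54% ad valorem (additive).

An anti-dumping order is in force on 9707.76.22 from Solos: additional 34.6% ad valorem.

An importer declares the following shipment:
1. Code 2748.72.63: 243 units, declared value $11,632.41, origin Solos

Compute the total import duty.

Line 1 (2748.72.63, Solos, 243 units, $11,632.41):
Base rate for 2748.72.63 is 33.5%.
2748.72.63 has an FTA preferential rate, but origin Solos is not Casmark; base rate stands.
Additional duty on 2748.72.63 from Solos: +54%. Applied ad valorem rate: 33.5% + 54% = 87.5%.
Duty = $11,632.41 × 87.5% = $10,178.36.

$10,178.36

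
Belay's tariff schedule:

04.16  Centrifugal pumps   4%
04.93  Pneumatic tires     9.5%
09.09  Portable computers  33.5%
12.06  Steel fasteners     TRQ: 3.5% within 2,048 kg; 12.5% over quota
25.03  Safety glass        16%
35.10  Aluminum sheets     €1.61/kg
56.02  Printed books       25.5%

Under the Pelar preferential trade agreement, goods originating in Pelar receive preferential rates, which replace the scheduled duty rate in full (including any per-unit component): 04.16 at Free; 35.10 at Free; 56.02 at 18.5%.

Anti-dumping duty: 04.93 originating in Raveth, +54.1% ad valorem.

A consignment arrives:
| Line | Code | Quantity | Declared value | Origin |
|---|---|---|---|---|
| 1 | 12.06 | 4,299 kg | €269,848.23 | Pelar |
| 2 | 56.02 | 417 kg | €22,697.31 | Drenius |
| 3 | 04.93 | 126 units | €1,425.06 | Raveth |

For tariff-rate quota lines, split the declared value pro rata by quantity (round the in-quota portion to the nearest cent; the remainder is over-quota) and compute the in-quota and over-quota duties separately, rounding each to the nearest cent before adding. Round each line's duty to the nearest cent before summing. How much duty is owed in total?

€28,855.41

Line 1 (12.06, Pelar, 4,299 kg, €269,848.23):
Code 12.06 is under a tariff-rate quota (threshold 2,048 kg). In-quota: 2,048 kg at 3.5%; over-quota: 2,251 kg at 12.5%.
Pro-rata value split: in-quota = €269,848.23 × 2,048/4,299 = €128,552.96; over-quota = €269,848.23 − €128,552.96 = €141,295.27.
In-quota duty = €128,552.96 × 3.5% = €4,499.35. Over-quota duty = €141,295.27 × 12.5% = €17,661.91.
Line duty = €4,499.35 + €17,661.91 = €22,161.26.
Line 2 (56.02, Drenius, 417 kg, €22,697.31):
Base rate for 56.02 is 25.5%.
56.02 has an FTA preferential rate, but origin Drenius is not Pelar; base rate stands.
Duty = €22,697.31 × 25.5% = €5,787.81.
Line 3 (04.93, Raveth, 126 units, €1,425.06):
Base rate for 04.93 is 9.5%.
Additional duty on 04.93 from Raveth: +54.1%. Applied ad valorem rate: 9.5% + 54.1% = 63.6%.
Duty = €1,425.06 × 63.6% = €906.34.
Total = €22,161.26 + €5,787.81 + €906.34 = €28,855.41.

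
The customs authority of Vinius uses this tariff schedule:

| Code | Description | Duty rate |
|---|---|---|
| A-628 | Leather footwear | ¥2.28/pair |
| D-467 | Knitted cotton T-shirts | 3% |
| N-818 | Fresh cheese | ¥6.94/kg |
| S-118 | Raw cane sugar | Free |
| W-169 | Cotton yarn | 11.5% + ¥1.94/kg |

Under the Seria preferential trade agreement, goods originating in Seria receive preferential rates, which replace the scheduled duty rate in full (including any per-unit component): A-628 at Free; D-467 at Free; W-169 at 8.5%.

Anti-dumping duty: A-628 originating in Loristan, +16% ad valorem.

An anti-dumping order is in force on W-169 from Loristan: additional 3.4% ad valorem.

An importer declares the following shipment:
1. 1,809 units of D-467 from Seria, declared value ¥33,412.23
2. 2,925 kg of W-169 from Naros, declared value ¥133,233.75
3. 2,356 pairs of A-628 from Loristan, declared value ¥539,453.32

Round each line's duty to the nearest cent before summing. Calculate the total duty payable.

Line 1 (D-467, Seria, 1,809 units, ¥33,412.23):
Base rate for D-467 is 3%.
Origin Seria qualifies under the Vinius–Seria agreement and D-467 is covered: preferential rate Free applies instead.
Duty = ¥33,412.23 × 0% = ¥0.00.
Line 2 (W-169, Naros, 2,925 kg, ¥133,233.75):
Base rate for W-169 is 11.5% + ¥1.94/kg.
W-169 has an FTA preferential rate, but origin Naros is not Seria; base rate stands.
The additional-duty order on W-169 targets Loristan, not Naros; it does not apply.
Duty = ¥133,233.75 × 11.5% + 2,925 × ¥1.94 = ¥20,996.38.
Line 3 (A-628, Loristan, 2,356 pairs, ¥539,453.32):
Base rate for A-628 is ¥2.28/pair.
A-628 has an FTA preferential rate, but origin Loristan is not Seria; base rate stands.
Additional duty on A-628 from Loristan: +16% ad valorem. Applied ad valorem rate = 16%.
Duty = ¥539,453.32 × 16% + 2,356 × ¥2.28 = ¥91,684.21.
Total = ¥0.00 + ¥20,996.38 + ¥91,684.21 = ¥112,680.59.

¥112,680.59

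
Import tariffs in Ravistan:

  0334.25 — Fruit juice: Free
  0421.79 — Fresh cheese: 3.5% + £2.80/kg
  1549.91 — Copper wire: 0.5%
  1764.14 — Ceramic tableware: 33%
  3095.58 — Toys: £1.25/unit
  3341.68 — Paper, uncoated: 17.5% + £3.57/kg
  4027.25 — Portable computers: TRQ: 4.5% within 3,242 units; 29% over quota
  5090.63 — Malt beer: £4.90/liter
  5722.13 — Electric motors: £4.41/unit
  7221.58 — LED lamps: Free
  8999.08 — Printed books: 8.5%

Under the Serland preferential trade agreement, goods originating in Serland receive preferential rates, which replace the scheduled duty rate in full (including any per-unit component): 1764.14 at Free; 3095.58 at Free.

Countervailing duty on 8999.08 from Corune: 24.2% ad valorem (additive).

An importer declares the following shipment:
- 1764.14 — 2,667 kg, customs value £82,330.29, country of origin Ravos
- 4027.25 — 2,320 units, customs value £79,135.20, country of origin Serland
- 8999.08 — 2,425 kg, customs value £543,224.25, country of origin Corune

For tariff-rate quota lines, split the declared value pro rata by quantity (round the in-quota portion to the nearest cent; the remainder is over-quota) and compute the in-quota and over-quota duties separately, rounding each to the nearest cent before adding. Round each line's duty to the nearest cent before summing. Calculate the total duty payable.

£208,364.41

Line 1 (1764.14, Ravos, 2,667 kg, £82,330.29):
Base rate for 1764.14 is 33%.
1764.14 has an FTA preferential rate, but origin Ravos is not Serland; base rate stands.
Duty = £82,330.29 × 33% = £27,169.00.
Line 2 (4027.25, Serland, 2,320 units, £79,135.20):
Code 4027.25 is under a tariff-rate quota (threshold 3,242 units). Quantity 2,320 units is within the quota, so the in-quota rate 4.5% applies to the full value.
Duty = £79,135.20 × 4.5% = £3,561.08.
Line 3 (8999.08, Corune, 2,425 kg, £543,224.25):
Base rate for 8999.08 is 8.5%.
Additional duty on 8999.08 from Corune: +24.2%. Applied ad valorem rate: 8.5% + 24.2% = 32.7%.
Duty = £543,224.25 × 32.7% = £177,634.33.
Total = £27,169.00 + £3,561.08 + £177,634.33 = £208,364.41.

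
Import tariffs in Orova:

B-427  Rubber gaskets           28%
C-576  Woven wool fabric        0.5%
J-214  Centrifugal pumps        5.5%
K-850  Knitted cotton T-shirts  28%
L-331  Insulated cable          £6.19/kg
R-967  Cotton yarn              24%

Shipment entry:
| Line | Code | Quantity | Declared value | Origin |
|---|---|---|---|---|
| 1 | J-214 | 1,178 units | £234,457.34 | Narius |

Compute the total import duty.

Line 1 (J-214, Narius, 1,178 units, £234,457.34):
Base rate for J-214 is 5.5%.
Duty = £234,457.34 × 5.5% = £12,895.15.

£12,895.15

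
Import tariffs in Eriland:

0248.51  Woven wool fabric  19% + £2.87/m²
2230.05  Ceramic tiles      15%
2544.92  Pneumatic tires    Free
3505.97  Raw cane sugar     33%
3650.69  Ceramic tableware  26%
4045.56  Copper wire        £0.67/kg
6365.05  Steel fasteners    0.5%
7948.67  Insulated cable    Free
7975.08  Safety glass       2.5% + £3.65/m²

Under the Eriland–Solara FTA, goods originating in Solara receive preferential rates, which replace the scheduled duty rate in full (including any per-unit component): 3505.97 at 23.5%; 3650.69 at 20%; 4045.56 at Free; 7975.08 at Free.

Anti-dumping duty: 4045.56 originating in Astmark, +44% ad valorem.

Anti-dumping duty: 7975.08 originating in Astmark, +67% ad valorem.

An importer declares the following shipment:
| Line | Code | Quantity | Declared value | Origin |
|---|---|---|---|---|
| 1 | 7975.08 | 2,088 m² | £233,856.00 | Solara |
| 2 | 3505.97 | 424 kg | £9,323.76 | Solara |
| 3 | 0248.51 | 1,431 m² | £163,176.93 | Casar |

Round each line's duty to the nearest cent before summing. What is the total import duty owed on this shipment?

Line 1 (7975.08, Solara, 2,088 m², £233,856.00):
Base rate for 7975.08 is 2.5% + £3.65/m².
Origin Solara qualifies under the Eriland–Solara agreement and 7975.08 is covered: preferential rate Free applies instead.
The additional-duty order on 7975.08 targets Astmark, not Solara; it does not apply.
Duty = £233,856.00 × 0% = £0.00.
Line 2 (3505.97, Solara, 424 kg, £9,323.76):
Base rate for 3505.97 is 33%.
Origin Solara qualifies under the Eriland–Solara agreement and 3505.97 is covered: preferential rate 23.5% applies instead.
Duty = £9,323.76 × 23.5% = £2,191.08.
Line 3 (0248.51, Casar, 1,431 m², £163,176.93):
Base rate for 0248.51 is 19% + £2.87/m².
Duty = £163,176.93 × 19% + 1,431 × £2.87 = £35,110.59.
Total = £0.00 + £2,191.08 + £35,110.59 = £37,301.67.

£37,301.67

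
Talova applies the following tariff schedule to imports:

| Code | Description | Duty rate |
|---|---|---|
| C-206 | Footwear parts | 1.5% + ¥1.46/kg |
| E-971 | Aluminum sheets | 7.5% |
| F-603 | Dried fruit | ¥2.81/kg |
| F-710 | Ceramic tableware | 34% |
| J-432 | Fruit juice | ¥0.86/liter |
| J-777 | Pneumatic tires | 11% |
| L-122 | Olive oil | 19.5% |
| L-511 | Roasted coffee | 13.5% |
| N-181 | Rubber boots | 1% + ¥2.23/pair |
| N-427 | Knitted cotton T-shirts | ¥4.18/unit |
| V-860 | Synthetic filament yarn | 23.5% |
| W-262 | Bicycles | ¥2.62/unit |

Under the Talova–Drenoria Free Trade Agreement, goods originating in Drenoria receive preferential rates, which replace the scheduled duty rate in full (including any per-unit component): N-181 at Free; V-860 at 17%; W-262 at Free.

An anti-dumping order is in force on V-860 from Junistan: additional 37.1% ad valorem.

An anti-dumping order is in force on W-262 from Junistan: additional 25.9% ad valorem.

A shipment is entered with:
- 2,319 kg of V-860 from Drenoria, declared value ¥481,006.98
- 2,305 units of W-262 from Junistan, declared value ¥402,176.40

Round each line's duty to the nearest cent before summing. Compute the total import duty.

¥191,973.98

Line 1 (V-860, Drenoria, 2,319 kg, ¥481,006.98):
Base rate for V-860 is 23.5%.
Origin Drenoria qualifies under the Talova–Drenoria agreement and V-860 is covered: preferential rate 17% applies instead.
The additional-duty order on V-860 targets Junistan, not Drenoria; it does not apply.
Duty = ¥481,006.98 × 17% = ¥81,771.19.
Line 2 (W-262, Junistan, 2,305 units, ¥402,176.40):
Base rate for W-262 is ¥2.62/unit.
W-262 has an FTA preferential rate, but origin Junistan is not Drenoria; base rate stands.
Additional duty on W-262 from Junistan: +25.9% ad valorem. Applied ad valorem rate = 25.9%.
Duty = ¥402,176.40 × 25.9% + 2,305 × ¥2.62 = ¥110,202.79.
Total = ¥81,771.19 + ¥110,202.79 = ¥191,973.98.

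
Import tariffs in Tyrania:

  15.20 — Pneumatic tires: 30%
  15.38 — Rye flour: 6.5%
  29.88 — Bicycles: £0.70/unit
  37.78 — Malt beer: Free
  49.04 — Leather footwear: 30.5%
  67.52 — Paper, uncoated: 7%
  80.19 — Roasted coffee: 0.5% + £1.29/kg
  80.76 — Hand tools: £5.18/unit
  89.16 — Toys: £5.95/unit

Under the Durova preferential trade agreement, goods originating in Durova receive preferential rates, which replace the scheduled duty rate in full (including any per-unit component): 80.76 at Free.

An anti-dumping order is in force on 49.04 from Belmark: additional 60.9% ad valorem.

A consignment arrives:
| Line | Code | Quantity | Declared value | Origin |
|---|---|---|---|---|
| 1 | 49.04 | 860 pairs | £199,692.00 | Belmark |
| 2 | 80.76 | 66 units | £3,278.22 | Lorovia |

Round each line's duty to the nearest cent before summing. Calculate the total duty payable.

Line 1 (49.04, Belmark, 860 pairs, £199,692.00):
Base rate for 49.04 is 30.5%.
Additional duty on 49.04 from Belmark: +60.9%. Applied ad valorem rate: 30.5% + 60.9% = 91.4%.
Duty = £199,692.00 × 91.4% = £182,518.49.
Line 2 (80.76, Lorovia, 66 units, £3,278.22):
Base rate for 80.76 is £5.18/unit.
80.76 has an FTA preferential rate, but origin Lorovia is not Durova; base rate stands.
Duty = 66 × £5.18 = £341.88.
Total = £182,518.49 + £341.88 = £182,860.37.

£182,860.37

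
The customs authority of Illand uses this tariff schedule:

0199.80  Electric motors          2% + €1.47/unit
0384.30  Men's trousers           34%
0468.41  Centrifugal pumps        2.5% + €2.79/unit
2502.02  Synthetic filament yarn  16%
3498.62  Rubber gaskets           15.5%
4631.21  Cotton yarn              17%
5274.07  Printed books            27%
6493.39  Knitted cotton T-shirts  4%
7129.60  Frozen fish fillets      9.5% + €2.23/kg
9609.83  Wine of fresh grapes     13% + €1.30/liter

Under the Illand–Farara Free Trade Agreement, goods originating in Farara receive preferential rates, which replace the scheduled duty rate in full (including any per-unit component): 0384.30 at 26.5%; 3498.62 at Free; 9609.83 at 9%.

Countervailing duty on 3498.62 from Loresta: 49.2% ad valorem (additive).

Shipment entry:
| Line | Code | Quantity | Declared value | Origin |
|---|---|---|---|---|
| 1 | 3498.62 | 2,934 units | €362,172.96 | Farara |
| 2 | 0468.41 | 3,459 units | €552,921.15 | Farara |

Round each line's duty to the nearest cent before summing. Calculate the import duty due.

€23,473.64

Line 1 (3498.62, Farara, 2,934 units, €362,172.96):
Base rate for 3498.62 is 15.5%.
Origin Farara qualifies under the Illand–Farara agreement and 3498.62 is covered: preferential rate Free applies instead.
The additional-duty order on 3498.62 targets Loresta, not Farara; it does not apply.
Duty = €362,172.96 × 0% = €0.00.
Line 2 (0468.41, Farara, 3,459 units, €552,921.15):
Base rate for 0468.41 is 2.5% + €2.79/unit.
Origin Farara is the FTA partner but 0468.41 is not on the preference list; base rate stands.
Duty = €552,921.15 × 2.5% + 3,459 × €2.79 = €23,473.64.
Total = €0.00 + €23,473.64 = €23,473.64.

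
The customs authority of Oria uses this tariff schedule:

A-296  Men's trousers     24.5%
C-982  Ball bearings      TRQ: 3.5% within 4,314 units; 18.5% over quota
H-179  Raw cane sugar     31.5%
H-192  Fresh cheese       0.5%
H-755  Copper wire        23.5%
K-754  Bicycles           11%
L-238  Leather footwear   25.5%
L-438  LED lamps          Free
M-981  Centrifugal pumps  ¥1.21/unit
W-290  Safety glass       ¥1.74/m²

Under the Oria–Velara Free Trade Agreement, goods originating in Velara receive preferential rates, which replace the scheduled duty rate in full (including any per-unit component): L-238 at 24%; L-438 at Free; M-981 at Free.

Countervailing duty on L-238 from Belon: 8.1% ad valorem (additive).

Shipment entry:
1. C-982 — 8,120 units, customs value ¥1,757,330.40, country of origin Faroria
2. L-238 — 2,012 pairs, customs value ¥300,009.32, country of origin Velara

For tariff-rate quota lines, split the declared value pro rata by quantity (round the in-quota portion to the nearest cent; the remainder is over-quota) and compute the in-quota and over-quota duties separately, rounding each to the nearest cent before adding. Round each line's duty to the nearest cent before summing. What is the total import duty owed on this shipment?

Line 1 (C-982, Faroria, 8,120 units, ¥1,757,330.40):
Code C-982 is under a tariff-rate quota (threshold 4,314 units). In-quota: 4,314 units at 3.5%; over-quota: 3,806 units at 18.5%.
Pro-rata value split: in-quota = ¥1,757,330.40 × 4,314/8,120 = ¥933,635.88; over-quota = ¥1,757,330.40 − ¥933,635.88 = ¥823,694.52.
In-quota duty = ¥933,635.88 × 3.5% = ¥32,677.26. Over-quota duty = ¥823,694.52 × 18.5% = ¥152,383.49.
Line duty = ¥32,677.26 + ¥152,383.49 = ¥185,060.75.
Line 2 (L-238, Velara, 2,012 pairs, ¥300,009.32):
Base rate for L-238 is 25.5%.
Origin Velara qualifies under the Oria–Velara agreement and L-238 is covered: preferential rate 24% applies instead.
The additional-duty order on L-238 targets Belon, not Velara; it does not apply.
Duty = ¥300,009.32 × 24% = ¥72,002.24.
Total = ¥185,060.75 + ¥72,002.24 = ¥257,062.99.

¥257,062.99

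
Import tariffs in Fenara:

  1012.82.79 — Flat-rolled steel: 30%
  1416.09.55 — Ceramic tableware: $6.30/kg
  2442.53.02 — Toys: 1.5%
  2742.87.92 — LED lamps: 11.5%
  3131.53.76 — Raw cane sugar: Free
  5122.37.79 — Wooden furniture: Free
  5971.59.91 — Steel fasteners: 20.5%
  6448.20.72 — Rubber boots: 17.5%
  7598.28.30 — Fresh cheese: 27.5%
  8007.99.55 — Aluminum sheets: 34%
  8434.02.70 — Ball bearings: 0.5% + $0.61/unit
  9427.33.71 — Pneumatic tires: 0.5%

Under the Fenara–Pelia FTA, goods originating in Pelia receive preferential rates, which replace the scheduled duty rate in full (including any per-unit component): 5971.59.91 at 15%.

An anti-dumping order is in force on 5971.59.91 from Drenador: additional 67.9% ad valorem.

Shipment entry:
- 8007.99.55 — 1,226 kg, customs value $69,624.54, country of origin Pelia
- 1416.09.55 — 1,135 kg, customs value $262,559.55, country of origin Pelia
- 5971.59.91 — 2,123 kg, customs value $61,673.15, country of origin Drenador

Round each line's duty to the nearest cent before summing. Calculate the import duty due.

Line 1 (8007.99.55, Pelia, 1,226 kg, $69,624.54):
Base rate for 8007.99.55 is 34%.
Origin Pelia is the FTA partner but 8007.99.55 is not on the preference list; base rate stands.
Duty = $69,624.54 × 34% = $23,672.34.
Line 2 (1416.09.55, Pelia, 1,135 kg, $262,559.55):
Base rate for 1416.09.55 is $6.30/kg.
Origin Pelia is the FTA partner but 1416.09.55 is not on the preference list; base rate stands.
Duty = 1,135 × $6.30 = $7,150.50.
Line 3 (5971.59.91, Drenador, 2,123 kg, $61,673.15):
Base rate for 5971.59.91 is 20.5%.
5971.59.91 has an FTA preferential rate, but origin Drenador is not Pelia; base rate stands.
Additional duty on 5971.59.91 from Drenador: +67.9%. Applied ad valorem rate: 20.5% + 67.9% = 88.4%.
Duty = $61,673.15 × 88.4% = $54,519.06.
Total = $23,672.34 + $7,150.50 + $54,519.06 = $85,341.90.

$85,341.90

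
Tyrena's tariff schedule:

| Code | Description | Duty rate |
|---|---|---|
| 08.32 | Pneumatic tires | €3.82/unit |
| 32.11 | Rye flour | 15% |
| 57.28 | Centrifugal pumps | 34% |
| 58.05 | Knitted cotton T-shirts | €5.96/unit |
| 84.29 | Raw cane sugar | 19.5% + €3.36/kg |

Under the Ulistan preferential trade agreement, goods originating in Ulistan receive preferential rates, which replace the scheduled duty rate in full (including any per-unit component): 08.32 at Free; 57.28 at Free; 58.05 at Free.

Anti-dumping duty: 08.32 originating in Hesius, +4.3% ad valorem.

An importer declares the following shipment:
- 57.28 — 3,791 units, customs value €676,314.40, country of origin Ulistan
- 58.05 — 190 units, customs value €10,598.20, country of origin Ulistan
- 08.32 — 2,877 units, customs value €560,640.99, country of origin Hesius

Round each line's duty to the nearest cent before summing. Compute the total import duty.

€35,097.70

Line 1 (57.28, Ulistan, 3,791 units, €676,314.40):
Base rate for 57.28 is 34%.
Origin Ulistan qualifies under the Tyrena–Ulistan agreement and 57.28 is covered: preferential rate Free applies instead.
Duty = €676,314.40 × 0% = €0.00.
Line 2 (58.05, Ulistan, 190 units, €10,598.20):
Base rate for 58.05 is €5.96/unit.
Origin Ulistan qualifies under the Tyrena–Ulistan agreement and 58.05 is covered: preferential rate Free applies instead.
Duty = €10,598.20 × 0% = €0.00.
Line 3 (08.32, Hesius, 2,877 units, €560,640.99):
Base rate for 08.32 is €3.82/unit.
08.32 has an FTA preferential rate, but origin Hesius is not Ulistan; base rate stands.
Additional duty on 08.32 from Hesius: +4.3% ad valorem. Applied ad valorem rate = 4.3%.
Duty = €560,640.99 × 4.3% + 2,877 × €3.82 = €35,097.70.
Total = €0.00 + €0.00 + €35,097.70 = €35,097.70.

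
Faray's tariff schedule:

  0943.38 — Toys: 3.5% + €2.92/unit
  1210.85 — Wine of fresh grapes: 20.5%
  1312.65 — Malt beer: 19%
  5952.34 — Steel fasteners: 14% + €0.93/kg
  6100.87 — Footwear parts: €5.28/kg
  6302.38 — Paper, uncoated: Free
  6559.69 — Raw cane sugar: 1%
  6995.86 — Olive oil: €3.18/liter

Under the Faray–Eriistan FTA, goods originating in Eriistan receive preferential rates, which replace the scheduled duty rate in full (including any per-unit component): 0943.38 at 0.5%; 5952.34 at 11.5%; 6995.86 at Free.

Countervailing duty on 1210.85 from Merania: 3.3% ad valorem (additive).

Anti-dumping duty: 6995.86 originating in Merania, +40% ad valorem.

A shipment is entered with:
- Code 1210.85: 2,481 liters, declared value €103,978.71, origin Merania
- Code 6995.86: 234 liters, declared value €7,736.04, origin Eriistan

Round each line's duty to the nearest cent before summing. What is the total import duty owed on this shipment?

Line 1 (1210.85, Merania, 2,481 liters, €103,978.71):
Base rate for 1210.85 is 20.5%.
Additional duty on 1210.85 from Merania: +3.3%. Applied ad valorem rate: 20.5% + 3.3% = 23.8%.
Duty = €103,978.71 × 23.8% = €24,746.93.
Line 2 (6995.86, Eriistan, 234 liters, €7,736.04):
Base rate for 6995.86 is €3.18/liter.
Origin Eriistan qualifies under the Faray–Eriistan agreement and 6995.86 is covered: preferential rate Free applies instead.
The additional-duty order on 6995.86 targets Merania, not Eriistan; it does not apply.
Duty = €7,736.04 × 0% = €0.00.
Total = €24,746.93 + €0.00 = €24,746.93.

€24,746.93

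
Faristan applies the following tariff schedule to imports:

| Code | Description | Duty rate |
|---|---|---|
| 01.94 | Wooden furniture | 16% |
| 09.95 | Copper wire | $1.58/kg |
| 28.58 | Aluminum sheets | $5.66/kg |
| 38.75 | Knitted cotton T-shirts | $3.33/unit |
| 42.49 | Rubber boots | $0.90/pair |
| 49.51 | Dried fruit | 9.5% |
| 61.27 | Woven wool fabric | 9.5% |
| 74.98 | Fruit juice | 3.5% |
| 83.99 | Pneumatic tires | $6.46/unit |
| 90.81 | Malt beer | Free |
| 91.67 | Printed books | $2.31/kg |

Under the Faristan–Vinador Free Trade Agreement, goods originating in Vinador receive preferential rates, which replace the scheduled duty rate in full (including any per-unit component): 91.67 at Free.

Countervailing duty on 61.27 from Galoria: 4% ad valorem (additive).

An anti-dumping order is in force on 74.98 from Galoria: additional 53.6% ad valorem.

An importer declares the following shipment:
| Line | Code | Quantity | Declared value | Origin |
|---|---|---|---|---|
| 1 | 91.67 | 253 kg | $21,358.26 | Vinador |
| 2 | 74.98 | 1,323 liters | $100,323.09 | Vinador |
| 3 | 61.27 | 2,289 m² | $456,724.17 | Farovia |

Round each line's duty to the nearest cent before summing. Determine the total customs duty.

Line 1 (91.67, Vinador, 253 kg, $21,358.26):
Base rate for 91.67 is $2.31/kg.
Origin Vinador qualifies under the Faristan–Vinador agreement and 91.67 is covered: preferential rate Free applies instead.
Duty = $21,358.26 × 0% = $0.00.
Line 2 (74.98, Vinador, 1,323 liters, $100,323.09):
Base rate for 74.98 is 3.5%.
Origin Vinador is the FTA partner but 74.98 is not on the preference list; base rate stands.
The additional-duty order on 74.98 targets Galoria, not Vinador; it does not apply.
Duty = $100,323.09 × 3.5% = $3,511.31.
Line 3 (61.27, Farovia, 2,289 m², $456,724.17):
Base rate for 61.27 is 9.5%.
The additional-duty order on 61.27 targets Galoria, not Farovia; it does not apply.
Duty = $456,724.17 × 9.5% = $43,388.80.
Total = $0.00 + $3,511.31 + $43,388.80 = $46,900.11.

$46,900.11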